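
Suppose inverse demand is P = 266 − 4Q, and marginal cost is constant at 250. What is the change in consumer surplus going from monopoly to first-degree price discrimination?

The monopolist equates marginal revenue to marginal cost: 266 − 8Q = 250, so Q = 2. From demand, P = 258.
CS = ½·(266 − 258)·2 = 8.
With perfect price discrimination, output is the efficient level Q = 4 (where demand meets MC), but every buyer pays their willingness to pay: CS = 0 and PS = total surplus.
CS = 0.
Change in consumer surplus: 0 − 8 = −8.

CS falls by 8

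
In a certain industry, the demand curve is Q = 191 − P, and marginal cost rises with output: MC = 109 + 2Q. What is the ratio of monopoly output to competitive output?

Inverting demand: P = 191 − Q.
Monopoly sets MR = MC: 191 − 2Q = 109 + 2Q ⇒ Q = 20.5, P = 191 − 20.5 = 170.5.
Competitive equilibrium sets price equal to marginal cost: 191 − Q = 109 + 2Q, so Q = 82/3 and P = 491/3.
Ratio Q_m/Q_c = 20.5/(82/3) = 0.75.

Q_m/Q_c = 0.75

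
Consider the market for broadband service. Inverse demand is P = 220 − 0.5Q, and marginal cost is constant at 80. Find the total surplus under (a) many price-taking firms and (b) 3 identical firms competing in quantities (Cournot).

Competition: TS = 19600; Cournot: TS = 18375

Under competition P = MC = 80, so Q = (220 − 80)/0.5 = 280.
CS = ½·(220 − 80)·280 = 19600; PS = (80 − 80)·280 = 0; TS = 19600.
With 3 symmetric Cournot firms, each firm's FOC gives 220 − 2q = 80, so q = 70, Q = 3·70 = 210, and P = 115.
CS = ½·(220 − 115)·210 = 11025; PS = (115 − 80)·210 = 7350; TS = 18375.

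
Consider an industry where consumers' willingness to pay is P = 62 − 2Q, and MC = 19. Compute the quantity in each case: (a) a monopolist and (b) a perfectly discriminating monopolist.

Monopoly sets MR = MC: 62 − 4Q = 19 ⇒ Q = 10.75, P = 62 − 2·10.75 = 40.5.
With perfect price discrimination, output is the efficient level Q = 21.5 (where demand meets MC), but every buyer pays their willingness to pay: CS = 0 and PS = total surplus.

Monopoly: Q = 10.75; Perfect PD: Q = 21.5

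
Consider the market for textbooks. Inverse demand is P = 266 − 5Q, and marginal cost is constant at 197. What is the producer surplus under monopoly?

PS = 238.05

A monopolist chooses Q where MR = MC. MR = 266 − 10Q; setting this equal to 197 gives Q = 6.9 and P = 231.5.
PS = (231.5 − 197)·6.9 = 238.05.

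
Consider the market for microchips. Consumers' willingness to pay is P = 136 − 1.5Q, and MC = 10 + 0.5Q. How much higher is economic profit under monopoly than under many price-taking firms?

Economic profit rises by 1275.75

Competitive equilibrium sets price equal to marginal cost: 136 − 1.5Q = 10 + 0.5Q, so Q = 63 and P = 41.5.
Profit = 41.5·63 − (10·63 + ½·0.5·63²) = 992.25.
A monopolist chooses Q where MR = MC. MR = 136 − 3Q; setting this equal to 10 + 0.5Q gives Q = 36 and P = 82.
Profit = 82·36 − (10·36 + ½·0.5·36²) = 2268.
Change in economic profit: 2268 − 992.25 = 1275.75.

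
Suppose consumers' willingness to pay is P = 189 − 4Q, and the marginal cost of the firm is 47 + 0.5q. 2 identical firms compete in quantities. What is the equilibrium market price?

P = 98.12

Cournot with 2 identical firms: the symmetric best-response condition is 189 − 12q = 47 + 0.5q. Each firm produces q = 11.36, total output Q = 22.72, price P = 98.12.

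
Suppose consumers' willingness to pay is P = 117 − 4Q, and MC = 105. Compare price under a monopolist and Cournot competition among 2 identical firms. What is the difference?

P falls by 2

Monopoly sets MR = MC: 117 − 8Q = 105 ⇒ Q = 1.5, P = 117 − 4·1.5 = 111.
Cournot with 2 identical firms: the symmetric best-response condition is 117 − 12q = 105. Each firm produces q = 1, total output Q = 2, price P = 109.
Change in price: 109 − 111 = −2.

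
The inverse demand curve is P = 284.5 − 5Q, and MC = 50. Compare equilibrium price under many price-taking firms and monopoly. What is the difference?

Competitive firms price at marginal cost: P = 50, giving Q = 46.9.
A monopolist chooses Q where MR = MC. MR = 284.5 − 10Q; setting this equal to 50 gives Q = 23.45 and P = 167.25.
Change in equilibrium price: 167.25 − 50 = 117.25.

P rises by 117.25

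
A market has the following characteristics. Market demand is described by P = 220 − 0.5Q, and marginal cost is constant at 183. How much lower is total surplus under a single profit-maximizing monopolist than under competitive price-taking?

Competitive firms price at marginal cost: P = 183, giving Q = 74.
CS = ½·(220 − 183)·74 = 1369; PS = (183 − 183)·74 = 0; TS = 1369.
The monopolist equates marginal revenue to marginal cost: 220 − Q = 183, so Q = 37. From demand, P = 201.5.
CS = ½·(220 − 201.5)·37 = 342.25; PS = (201.5 − 183)·37 = 684.5; TS = 1026.75.
Change in total surplus: 1026.75 − 1369 = −342.25.

Total surplus falls by 342.25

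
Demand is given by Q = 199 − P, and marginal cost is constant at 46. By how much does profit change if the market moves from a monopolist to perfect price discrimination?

Profit rises by 5852.25

Inverting demand: P = 199 − Q.
A monopolist chooses Q where MR = MC. MR = 199 − 2Q; setting this equal to 46 gives Q = 76.5 and P = 122.5.
Profit = (122.5 − 46)·76.5 = 5852.25.
A perfectly discriminating monopolist sells every unit with P(Q) ≥ MC(Q), so output equals the competitive quantity Q = 153. Each buyer pays their reservation price, so CS = 0 and the firm captures all surplus.
PS equals the full surplus area, 11704.5. Profit = 11704.5 = 11704.5.
Change in profit: 11704.5 − 5852.25 = 5852.25.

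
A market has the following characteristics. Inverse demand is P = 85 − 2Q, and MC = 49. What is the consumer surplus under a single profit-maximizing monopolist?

The monopolist equates marginal revenue to marginal cost: 85 − 4Q = 49, so Q = 9. From demand, P = 67.
CS = ½·(85 − 67)·9 = 81.

CS = 81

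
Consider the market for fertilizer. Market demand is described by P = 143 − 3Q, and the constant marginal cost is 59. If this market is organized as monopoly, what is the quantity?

A monopolist chooses Q where MR = MC. MR = 143 − 6Q; setting this equal to 59 gives Q = 14 and P = 101.

Q = 14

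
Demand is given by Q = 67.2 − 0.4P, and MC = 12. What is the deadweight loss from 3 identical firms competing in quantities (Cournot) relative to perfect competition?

DWL = 304.2

Inverting demand: P = 168 − 2.5Q.
Perfect competition: P = MC = 12, so 168 − 2.5Q = 12 and Q = 62.4.
With 3 symmetric Cournot firms, each firm's FOC gives 168 − 10q = 12, so q = 15.6, Q = 3·15.6 = 46.8, and P = 51.
DWL is the triangle between Q = 46.8 and Q = 62.4: ½·(62.4 − 46.8)·(51 − 12) = 304.2.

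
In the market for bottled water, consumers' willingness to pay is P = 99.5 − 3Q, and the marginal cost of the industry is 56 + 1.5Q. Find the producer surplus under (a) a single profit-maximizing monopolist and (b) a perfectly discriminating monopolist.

Monopoly sets MR = MC: 99.5 − 6Q = 56 + 1.5Q ⇒ Q = 5.8, P = 99.5 − 3·5.8 = 82.1.
PS = P·Q − VC(Q) = 82.1·5.8 − (56·5.8 + ½·1.5·5.8²) = 126.15.
A perfectly discriminating monopolist sells every unit with P(Q) ≥ MC(Q), so output equals the competitive quantity Q = 29/3. Each buyer pays their reservation price, so CS = 0 and the firm captures all surplus.
PS = ½·(99.5 − 56)·29/3 = 210.25.

Monopoly: PS = 126.15; Perfect PD: PS = 210.25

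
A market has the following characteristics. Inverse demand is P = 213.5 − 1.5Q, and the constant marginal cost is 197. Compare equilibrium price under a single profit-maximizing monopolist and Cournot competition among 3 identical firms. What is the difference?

Equilibrium price falls by 4.125

Monopoly sets MR = MC: 213.5 − 3Q = 197 ⇒ Q = 5.5, P = 213.5 − 1.5·5.5 = 205.25.
In a 3-firm Cournot equilibrium, symmetry and the first-order condition give q = (213.5 − 197)/(6) = 2.75. So Q = 8.25 and P = 201.125.
Change in equilibrium price: 201.125 − 205.25 = −4.125.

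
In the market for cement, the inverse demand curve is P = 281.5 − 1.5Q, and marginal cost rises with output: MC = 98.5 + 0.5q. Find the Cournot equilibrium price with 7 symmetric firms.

P = 127.78

In a 7-firm Cournot equilibrium, symmetry and the first-order condition give q = (281.5 − 98.5)/(12.5) = 14.64. So Q = 102.48 and P = 127.78.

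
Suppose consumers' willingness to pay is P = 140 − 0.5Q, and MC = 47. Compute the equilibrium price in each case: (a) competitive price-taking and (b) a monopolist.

Competitive firms price at marginal cost: P = 47, giving Q = 186.
A monopolist chooses Q where MR = MC. MR = 140 − Q; setting this equal to 47 gives Q = 93 and P = 93.5.

Competition: P = 47; Monopoly: P = 93.5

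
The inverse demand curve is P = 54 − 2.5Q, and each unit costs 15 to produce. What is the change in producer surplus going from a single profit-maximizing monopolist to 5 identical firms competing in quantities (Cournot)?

The monopolist equates marginal revenue to marginal cost: 54 − 5Q = 15, so Q = 7.8. From demand, P = 34.5.
PS = (34.5 − 15)·7.8 = 152.1.
Cournot with 5 identical firms: the symmetric best-response condition is 54 − 15q = 15. Each firm produces q = 2.6, total output Q = 13, price P = 21.5.
PS = (21.5 − 15)·13 = 84.5.
Change in producer surplus: 84.5 − 152.1 = −67.6.

PS falls by 67.6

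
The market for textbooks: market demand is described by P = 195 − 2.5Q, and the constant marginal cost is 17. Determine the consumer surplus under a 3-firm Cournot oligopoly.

Cournot with 3 identical firms: the symmetric best-response condition is 195 − 10q = 17. Each firm produces q = 17.8, total output Q = 53.4, price P = 61.5.
CS = ½·(195 − 61.5)·53.4 = 3564.45.

CS = 3564.45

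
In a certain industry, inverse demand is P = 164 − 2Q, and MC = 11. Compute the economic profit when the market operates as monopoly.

Monopoly sets MR = MC: 164 − 4Q = 11 ⇒ Q = 38.25, P = 164 − 2·38.25 = 87.5.
Profit = (87.5 − 11)·38.25 = 2926.125.

Profit = 2926.125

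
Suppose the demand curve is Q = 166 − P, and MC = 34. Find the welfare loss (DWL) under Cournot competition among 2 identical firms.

Inverting demand: P = 166 − Q.
Perfect competition: P = MC = 34, so 166 − Q = 34 and Q = 132.
With 2 symmetric Cournot firms, each firm's FOC gives 166 − 3q = 34, so q = 44, Q = 2·44 = 88, and P = 78.
DWL is the triangle between Q = 88 and Q = 132: ½·(132 − 88)·(78 − 34) = 968.

DWL = 968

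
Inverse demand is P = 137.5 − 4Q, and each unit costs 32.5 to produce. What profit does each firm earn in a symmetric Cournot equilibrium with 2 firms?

π_i = 306.25

In a 2-firm Cournot equilibrium, symmetry and the first-order condition give q = (137.5 − 32.5)/(12) = 8.75. So Q = 17.5 and P = 67.5.
Each firm's profit = (67.5 − 32.5)·8.75 = 306.25.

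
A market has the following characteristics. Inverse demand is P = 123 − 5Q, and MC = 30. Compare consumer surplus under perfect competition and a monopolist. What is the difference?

Consumer surplus falls by 648.675

Perfect competition: P = MC = 30, so 123 − 5Q = 30 and Q = 18.6.
CS = ½·(123 − 30)·18.6 = 864.9.
A monopolist chooses Q where MR = MC. MR = 123 − 10Q; setting this equal to 30 gives Q = 9.3 and P = 76.5.
CS = ½·(123 − 76.5)·9.3 = 216.225.
Change in consumer surplus: 216.225 − 864.9 = −648.675.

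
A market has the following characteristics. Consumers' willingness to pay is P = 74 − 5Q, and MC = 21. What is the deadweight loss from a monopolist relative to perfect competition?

Competitive firms price at marginal cost: P = 21, giving Q = 10.6.
The monopolist equates marginal revenue to marginal cost: 74 − 10Q = 21, so Q = 5.3. From demand, P = 47.5.
DWL is the triangle between Q = 5.3 and Q = 10.6: ½·(10.6 − 5.3)·(47.5 − 21) = 70.225.

DWL = 70.225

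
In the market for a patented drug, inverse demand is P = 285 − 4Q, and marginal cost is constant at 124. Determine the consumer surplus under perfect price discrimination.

With perfect price discrimination, output is the efficient level Q = 40.25 (where demand meets MC), but every buyer pays their willingness to pay: CS = 0 and PS = total surplus.
CS = 0.

CS = 0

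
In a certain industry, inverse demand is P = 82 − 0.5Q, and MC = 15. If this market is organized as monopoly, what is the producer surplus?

Monopoly sets MR = MC: 82 − Q = 15 ⇒ Q = 67, P = 82 − 0.5·67 = 48.5.
PS = (48.5 − 15)·67 = 2244.5.

PS = 2244.5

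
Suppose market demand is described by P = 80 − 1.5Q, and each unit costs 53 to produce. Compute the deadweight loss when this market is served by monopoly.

Competitive firms price at marginal cost: P = 53, giving Q = 18.
A monopolist chooses Q where MR = MC. MR = 80 − 3Q; setting this equal to 53 gives Q = 9 and P = 66.5.
DWL is the triangle between Q = 9 and Q = 18: ½·(18 − 9)·(66.5 − 53) = 60.75.

DWL = 60.75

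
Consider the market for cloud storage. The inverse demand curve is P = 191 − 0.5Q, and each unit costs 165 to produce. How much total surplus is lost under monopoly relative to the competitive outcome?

DWL = 169

Under competition P = MC = 165, so Q = (191 − 165)/0.5 = 52.
A monopolist chooses Q where MR = MC. MR = 191 − Q; setting this equal to 165 gives Q = 26 and P = 178.
DWL is the triangle between Q = 26 and Q = 52: ½·(52 − 26)·(178 − 165) = 169.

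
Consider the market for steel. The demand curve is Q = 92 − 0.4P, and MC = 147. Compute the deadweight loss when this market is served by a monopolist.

DWL = 344.45

Inverting demand: P = 230 − 2.5Q.
Perfect competition: P = MC = 147, so 230 − 2.5Q = 147 and Q = 33.2.
Monopoly sets MR = MC: 230 − 5Q = 147 ⇒ Q = 16.6, P = 230 − 2.5·16.6 = 188.5.
DWL is the triangle between Q = 16.6 and Q = 33.2: ½·(33.2 − 16.6)·(188.5 − 147) = 344.45.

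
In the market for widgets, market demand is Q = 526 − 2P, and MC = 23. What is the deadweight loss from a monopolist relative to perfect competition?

Inverting demand: P = 263 − 0.5Q.
Competitive firms price at marginal cost: P = 23, giving Q = 480.
The monopolist equates marginal revenue to marginal cost: 263 − Q = 23, so Q = 240. From demand, P = 143.
DWL is the triangle between Q = 240 and Q = 480: ½·(480 − 240)·(143 − 23) = 14400.

DWL = 14400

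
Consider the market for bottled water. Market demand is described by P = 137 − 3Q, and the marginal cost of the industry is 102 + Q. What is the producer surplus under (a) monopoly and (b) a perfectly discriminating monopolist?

The monopolist equates marginal revenue to marginal cost: 137 − 6Q = 102 + Q, so Q = 5. From demand, P = 122.
PS = P·Q − VC(Q) = 122·5 − (102·5 + ½·1·5²) = 87.5.
Under first-degree price discrimination the firm charges each unit its demand price and produces up to where P = MC, i.e. Q = 8.75. Consumer surplus is zero; producer surplus equals total surplus.
PS = ½·(137 − 102)·8.75 = 153.125.

Monopoly: PS = 87.5; Perfect PD: PS = 153.125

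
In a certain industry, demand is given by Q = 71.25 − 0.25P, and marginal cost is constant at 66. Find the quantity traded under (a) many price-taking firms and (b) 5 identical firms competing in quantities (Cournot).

Competition: Q = 54.75; Cournot: Q = 45.625

Inverting demand: P = 285 − 4Q.
Competitive firms price at marginal cost: P = 66, giving Q = 54.75.
In a 5-firm Cournot equilibrium, symmetry and the first-order condition give q = (285 − 66)/(24) = 9.125. So Q = 45.625 and P = 102.5.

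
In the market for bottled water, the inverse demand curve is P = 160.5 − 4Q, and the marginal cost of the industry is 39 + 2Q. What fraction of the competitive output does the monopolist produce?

The monopolist equates marginal revenue to marginal cost: 160.5 − 8Q = 39 + 2Q, so Q = 12.15. From demand, P = 111.9.
Competitive equilibrium sets price equal to marginal cost: 160.5 − 4Q = 39 + 2Q, so Q = 20.25 and P = 79.5.
Ratio Q_m/Q_c = 12.15/20.25 = 0.6.

Q_m/Q_c = 0.6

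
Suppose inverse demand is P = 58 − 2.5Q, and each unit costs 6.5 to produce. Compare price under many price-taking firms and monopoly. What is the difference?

Competitive firms price at marginal cost: P = 6.5, giving Q = 20.6.
A monopolist chooses Q where MR = MC. MR = 58 − 5Q; setting this equal to 6.5 gives Q = 10.3 and P = 32.25.
Change in price: 32.25 − 6.5 = 25.75.

Price rises by 25.75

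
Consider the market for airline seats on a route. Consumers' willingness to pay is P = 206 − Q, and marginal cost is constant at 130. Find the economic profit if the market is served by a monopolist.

Profit = 1444

Monopoly sets MR = MC: 206 − 2Q = 130 ⇒ Q = 38, P = 206 − 38 = 168.
Profit = (168 − 130)·38 = 1444.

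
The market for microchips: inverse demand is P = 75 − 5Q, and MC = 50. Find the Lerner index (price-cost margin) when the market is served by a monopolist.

Lerner index = 0.2

Monopoly sets MR = MC: 75 − 10Q = 50 ⇒ Q = 2.5, P = 75 − 5·2.5 = 62.5.
Lerner index = (P − MC)/P = (62.5 − 50)/62.5 = 0.2.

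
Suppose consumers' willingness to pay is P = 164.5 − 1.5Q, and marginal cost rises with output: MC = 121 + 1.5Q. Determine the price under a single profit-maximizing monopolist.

Monopoly sets MR = MC: 164.5 − 3Q = 121 + 1.5Q ⇒ Q = 29/3, P = 164.5 − 1.5·29/3 = 150.

P = 150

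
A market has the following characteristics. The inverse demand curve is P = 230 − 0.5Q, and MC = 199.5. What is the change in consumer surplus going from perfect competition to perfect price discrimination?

Under competition P = MC = 199.5, so Q = (230 − 199.5)/0.5 = 61.
CS = ½·(230 − 199.5)·61 = 930.25.
A perfectly discriminating monopolist sells every unit with P(Q) ≥ MC(Q), so output equals the competitive quantity Q = 61. Each buyer pays their reservation price, so CS = 0 and the firm captures all surplus.
CS = 0.
Change in consumer surplus: 0 − 930.25 = −930.25.

CS falls by 930.25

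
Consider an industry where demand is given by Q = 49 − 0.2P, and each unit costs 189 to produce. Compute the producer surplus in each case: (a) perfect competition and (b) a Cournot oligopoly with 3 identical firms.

Competition: PS = 0; Cournot: PS = 117.6

Inverting demand: P = 245 − 5Q.
Under competition P = MC = 189, so Q = (245 − 189)/5 = 11.2.
PS = (189 − 189)·11.2 = 0.
With 3 symmetric Cournot firms, each firm's FOC gives 245 − 20q = 189, so q = 2.8, Q = 3·2.8 = 8.4, and P = 203.
PS = (203 − 189)·8.4 = 117.6.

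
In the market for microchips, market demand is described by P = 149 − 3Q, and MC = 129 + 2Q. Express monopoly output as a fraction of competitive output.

The monopolist equates marginal revenue to marginal cost: 149 − 6Q = 129 + 2Q, so Q = 2.5. From demand, P = 141.5.
Under competition P = MC: 149 − 3Q = 129 + 2Q ⇒ Q = 4, P = 137.
Ratio Q_m/Q_c = 2.5/4 = 0.625.

Q_m/Q_c = 0.625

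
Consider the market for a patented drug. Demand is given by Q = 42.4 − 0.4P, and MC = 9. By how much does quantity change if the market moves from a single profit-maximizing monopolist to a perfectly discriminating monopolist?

Q rises by 19.4

Inverting demand: P = 106 − 2.5Q.
Monopoly sets MR = MC: 106 − 5Q = 9 ⇒ Q = 19.4, P = 106 − 2.5·19.4 = 57.5.
Under first-degree price discrimination the firm charges each unit its demand price and produces up to where P = MC, i.e. Q = 38.8. Consumer surplus is zero; producer surplus equals total surplus.
Change in quantity: 38.8 − 19.4 = 19.4.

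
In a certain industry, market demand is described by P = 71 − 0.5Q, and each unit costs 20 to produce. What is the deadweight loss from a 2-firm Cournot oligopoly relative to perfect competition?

Perfect competition: P = MC = 20, so 71 − 0.5Q = 20 and Q = 102.
In a 2-firm Cournot equilibrium, symmetry and the first-order condition give q = (71 − 20)/(1.5) = 34. So Q = 68 and P = 37.
DWL is the triangle between Q = 68 and Q = 102: ½·(102 − 68)·(37 − 20) = 289.

DWL = 289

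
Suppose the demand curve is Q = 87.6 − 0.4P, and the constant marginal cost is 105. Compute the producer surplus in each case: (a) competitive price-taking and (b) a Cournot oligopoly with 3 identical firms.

Inverting demand: P = 219 − 2.5Q.
Perfect competition: P = MC = 105, so 219 − 2.5Q = 105 and Q = 45.6.
PS = (105 − 105)·45.6 = 0.
With 3 symmetric Cournot firms, each firm's FOC gives 219 − 10q = 105, so q = 11.4, Q = 3·11.4 = 34.2, and P = 133.5.
PS = (133.5 − 105)·34.2 = 974.7.

Competition: PS = 0; Cournot: PS = 974.7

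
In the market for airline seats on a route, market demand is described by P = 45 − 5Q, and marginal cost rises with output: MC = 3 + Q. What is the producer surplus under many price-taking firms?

PS = 24.5

Under competition P = MC: 45 − 5Q = 3 + Q ⇒ Q = 7, P = 10.
PS = P·Q − VC(Q) = 10·7 − (3·7 + ½·1·7²) = 24.5.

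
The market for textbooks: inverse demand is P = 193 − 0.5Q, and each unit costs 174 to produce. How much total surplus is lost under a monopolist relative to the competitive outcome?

DWL = 90.25

Under competition P = MC = 174, so Q = (193 − 174)/0.5 = 38.
The monopolist equates marginal revenue to marginal cost: 193 − Q = 174, so Q = 19. From demand, P = 183.5.
DWL is the triangle between Q = 19 and Q = 38: ½·(38 − 19)·(183.5 − 174) = 90.25.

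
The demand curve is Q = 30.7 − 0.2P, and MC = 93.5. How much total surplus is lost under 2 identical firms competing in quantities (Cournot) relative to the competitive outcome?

DWL = 40

Inverting demand: P = 153.5 − 5Q.
Competitive firms price at marginal cost: P = 93.5, giving Q = 12.
With 2 symmetric Cournot firms, each firm's FOC gives 153.5 − 15q = 93.5, so q = 4, Q = 2·4 = 8, and P = 113.5.
DWL is the triangle between Q = 8 and Q = 12: ½·(12 − 8)·(113.5 − 93.5) = 40.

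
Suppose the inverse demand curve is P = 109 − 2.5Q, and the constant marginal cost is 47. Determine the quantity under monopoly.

A monopolist chooses Q where MR = MC. MR = 109 − 5Q; setting this equal to 47 gives Q = 12.4 and P = 78.

Q = 12.4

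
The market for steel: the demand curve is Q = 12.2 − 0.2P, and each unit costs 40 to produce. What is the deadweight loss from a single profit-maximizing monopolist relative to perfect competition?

Inverting demand: P = 61 − 5Q.
Under competition P = MC = 40, so Q = (61 − 40)/5 = 4.2.
The monopolist equates marginal revenue to marginal cost: 61 − 10Q = 40, so Q = 2.1. From demand, P = 50.5.
DWL is the triangle between Q = 2.1 and Q = 4.2: ½·(4.2 − 2.1)·(50.5 − 40) = 11.025.

DWL = 11.025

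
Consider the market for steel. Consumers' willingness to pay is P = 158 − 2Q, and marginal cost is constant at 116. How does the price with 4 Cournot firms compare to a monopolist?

Cournot: P = 124.4; Monopoly: P = 137

In a 4-firm Cournot equilibrium, symmetry and the first-order condition give q = (158 − 116)/(10) = 4.2. So Q = 16.8 and P = 124.4.
A monopolist chooses Q where MR = MC. MR = 158 − 4Q; setting this equal to 116 gives Q = 10.5 and P = 137.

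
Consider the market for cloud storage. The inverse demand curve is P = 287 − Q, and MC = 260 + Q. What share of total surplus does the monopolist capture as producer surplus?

The monopolist equates marginal revenue to marginal cost: 287 − 2Q = 260 + Q, so Q = 9. From demand, P = 278.
CS = ½·(287 − 278)·9 = 40.5.
PS = P·Q − VC(Q) = 278·9 − (260·9 + ½·1·9²) = 121.5.
Share captured = PS/TS = 121.5/162 = 0.75.

PS/TS = 0.75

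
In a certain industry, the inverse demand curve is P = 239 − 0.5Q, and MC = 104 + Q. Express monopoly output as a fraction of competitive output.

A monopolist chooses Q where MR = MC. MR = 239 − Q; setting this equal to 104 + Q gives Q = 67.5 and P = 205.25.
Competitive equilibrium sets price equal to marginal cost: 239 − 0.5Q = 104 + Q, so Q = 90 and P = 194.
Ratio Q_m/Q_c = 67.5/90 = 0.75.

Q_m/Q_c = 0.75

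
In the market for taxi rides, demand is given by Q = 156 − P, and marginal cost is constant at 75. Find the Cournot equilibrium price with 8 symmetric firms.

Inverting demand: P = 156 − Q.
With 8 symmetric Cournot firms, each firm's FOC gives 156 − 9q = 75, so q = 9, Q = 8·9 = 72, and P = 84.

P = 84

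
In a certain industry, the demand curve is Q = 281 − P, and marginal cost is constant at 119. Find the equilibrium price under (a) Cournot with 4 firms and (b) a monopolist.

Cournot: P = 151.4; Monopoly: P = 200

Inverting demand: P = 281 − Q.
Cournot with 4 identical firms: the symmetric best-response condition is 281 − 5q = 119. Each firm produces q = 32.4, total output Q = 129.6, price P = 151.4.
A monopolist chooses Q where MR = MC. MR = 281 − 2Q; setting this equal to 119 gives Q = 81 and P = 200.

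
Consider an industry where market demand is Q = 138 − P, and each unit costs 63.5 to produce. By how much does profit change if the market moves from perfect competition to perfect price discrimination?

π rises by 2775.125

Inverting demand: P = 138 − Q.
Competitive firms price at marginal cost: P = 63.5, giving Q = 74.5.
Profit = (63.5 − 63.5)·74.5 = 0.
With perfect price discrimination, output is the efficient level Q = 74.5 (where demand meets MC), but every buyer pays their willingness to pay: CS = 0 and PS = total surplus.
PS equals the full surplus area, 2775.125. Profit = 2775.125 = 2775.125.
Change in profit: 2775.125 − 0 = 2775.125.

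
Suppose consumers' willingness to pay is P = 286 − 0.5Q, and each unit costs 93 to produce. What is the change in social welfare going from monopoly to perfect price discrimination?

TS rises by 9312.25

A monopolist chooses Q where MR = MC. MR = 286 − Q; setting this equal to 93 gives Q = 193 and P = 189.5.
CS = ½·(286 − 189.5)·193 = 9312.25; PS = (189.5 − 93)·193 = 18624.5; TS = 27936.75.
With perfect price discrimination, output is the efficient level Q = 386 (where demand meets MC), but every buyer pays their willingness to pay: CS = 0 and PS = total surplus.
TS = 37249 (equal to competitive TS).
Change in social welfare: 37249 − 27936.75 = 9312.25.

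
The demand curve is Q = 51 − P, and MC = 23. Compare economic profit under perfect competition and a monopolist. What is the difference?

Economic profit rises by 196

Inverting demand: P = 51 − Q.
Under competition P = MC = 23, so Q = (51 − 23)/1 = 28.
Profit = (23 − 23)·28 = 0.
Monopoly sets MR = MC: 51 − 2Q = 23 ⇒ Q = 14, P = 51 − 14 = 37.
Profit = (37 − 23)·14 = 196.
Change in economic profit: 196 − 0 = 196.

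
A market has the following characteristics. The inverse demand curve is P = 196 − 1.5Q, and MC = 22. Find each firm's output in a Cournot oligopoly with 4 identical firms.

With 4 symmetric Cournot firms, each firm's FOC gives 196 − 7.5q = 22, so q = 23.2, Q = 4·23.2 = 92.8, and P = 56.8.

q_i = 23.2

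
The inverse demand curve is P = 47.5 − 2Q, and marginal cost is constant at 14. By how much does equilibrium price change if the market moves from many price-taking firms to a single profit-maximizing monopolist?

P rises by 16.75

Under competition P = MC = 14, so Q = (47.5 − 14)/2 = 16.75.
Monopoly sets MR = MC: 47.5 − 4Q = 14 ⇒ Q = 8.375, P = 47.5 − 2·8.375 = 30.75.
Change in equilibrium price: 30.75 − 14 = 16.75.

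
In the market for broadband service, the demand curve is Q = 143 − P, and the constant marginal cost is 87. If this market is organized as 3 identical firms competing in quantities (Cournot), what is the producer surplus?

Inverting demand: P = 143 − Q.
With 3 symmetric Cournot firms, each firm's FOC gives 143 − 4q = 87, so q = 14, Q = 3·14 = 42, and P = 101.
PS = (101 − 87)·42 = 588.

PS = 588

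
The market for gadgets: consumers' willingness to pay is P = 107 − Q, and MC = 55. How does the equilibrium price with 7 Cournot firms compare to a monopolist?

In a 7-firm Cournot equilibrium, symmetry and the first-order condition give q = (107 − 55)/(8) = 6.5. So Q = 45.5 and P = 61.5.
Monopoly sets MR = MC: 107 − 2Q = 55 ⇒ Q = 26, P = 107 − 26 = 81.

Cournot: P = 61.5; Monopoly: P = 81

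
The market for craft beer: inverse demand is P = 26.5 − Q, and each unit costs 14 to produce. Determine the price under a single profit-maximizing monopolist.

P = 20.25

A monopolist chooses Q where MR = MC. MR = 26.5 − 2Q; setting this equal to 14 gives Q = 6.25 and P = 20.25.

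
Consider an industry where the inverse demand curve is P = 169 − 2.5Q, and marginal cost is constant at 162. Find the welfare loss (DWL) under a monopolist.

DWL = 2.45

Competitive firms price at marginal cost: P = 162, giving Q = 2.8.
Monopoly sets MR = MC: 169 − 5Q = 162 ⇒ Q = 1.4, P = 169 − 2.5·1.4 = 165.5.
DWL is the triangle between Q = 1.4 and Q = 2.8: ½·(2.8 − 1.4)·(165.5 − 162) = 2.45.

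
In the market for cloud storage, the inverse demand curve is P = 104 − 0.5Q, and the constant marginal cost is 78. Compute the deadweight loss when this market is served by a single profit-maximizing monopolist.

Under competition P = MC = 78, so Q = (104 − 78)/0.5 = 52.
A monopolist chooses Q where MR = MC. MR = 104 − Q; setting this equal to 78 gives Q = 26 and P = 91.
DWL is the triangle between Q = 26 and Q = 52: ½·(52 − 26)·(91 − 78) = 169.

DWL = 169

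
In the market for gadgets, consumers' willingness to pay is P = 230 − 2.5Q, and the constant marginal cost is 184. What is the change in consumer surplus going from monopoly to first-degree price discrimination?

CS falls by 105.8

The monopolist equates marginal revenue to marginal cost: 230 − 5Q = 184, so Q = 9.2. From demand, P = 207.
CS = ½·(230 − 207)·9.2 = 105.8.
A perfectly discriminating monopolist sells every unit with P(Q) ≥ MC(Q), so output equals the competitive quantity Q = 18.4. Each buyer pays their reservation price, so CS = 0 and the firm captures all surplus.
CS = 0.
Change in consumer surplus: 0 − 105.8 = −105.8.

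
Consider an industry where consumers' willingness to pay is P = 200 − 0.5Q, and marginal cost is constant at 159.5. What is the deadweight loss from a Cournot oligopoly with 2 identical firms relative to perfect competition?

DWL = 182.25

Perfect competition: P = MC = 159.5, so 200 − 0.5Q = 159.5 and Q = 81.
In a 2-firm Cournot equilibrium, symmetry and the first-order condition give q = (200 − 159.5)/(1.5) = 27. So Q = 54 and P = 173.
DWL is the triangle between Q = 54 and Q = 81: ½·(81 − 54)·(173 − 159.5) = 182.25.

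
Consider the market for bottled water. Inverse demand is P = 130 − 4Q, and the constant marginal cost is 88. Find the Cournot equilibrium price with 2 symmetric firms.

P = 102

Cournot with 2 identical firms: the symmetric best-response condition is 130 − 12q = 88. Each firm produces q = 3.5, total output Q = 7, price P = 102.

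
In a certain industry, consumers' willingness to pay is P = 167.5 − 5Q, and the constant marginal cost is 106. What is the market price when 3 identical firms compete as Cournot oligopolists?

Cournot with 3 identical firms: the symmetric best-response condition is 167.5 − 20q = 106. Each firm produces q = 3.075, total output Q = 9.225, price P = 121.375.

P = 121.375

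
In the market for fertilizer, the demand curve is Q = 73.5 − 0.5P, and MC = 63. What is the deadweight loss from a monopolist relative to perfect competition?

DWL = 441

Inverting demand: P = 147 − 2Q.
Competitive firms price at marginal cost: P = 63, giving Q = 42.
A monopolist chooses Q where MR = MC. MR = 147 − 4Q; setting this equal to 63 gives Q = 21 and P = 105.
DWL is the triangle between Q = 21 and Q = 42: ½·(42 − 21)·(105 − 63) = 441.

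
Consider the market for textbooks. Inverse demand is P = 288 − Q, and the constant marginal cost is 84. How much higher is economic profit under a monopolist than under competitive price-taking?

Economic profit rises by 10404

Competitive firms price at marginal cost: P = 84, giving Q = 204.
Profit = (84 − 84)·204 = 0.
A monopolist chooses Q where MR = MC. MR = 288 − 2Q; setting this equal to 84 gives Q = 102 and P = 186.
Profit = (186 − 84)·102 = 10404.
Change in economic profit: 10404 − 0 = 10404.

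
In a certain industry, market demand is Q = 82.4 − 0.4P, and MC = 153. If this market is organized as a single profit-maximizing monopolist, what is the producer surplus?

PS = 280.9

Inverting demand: P = 206 − 2.5Q.
The monopolist equates marginal revenue to marginal cost: 206 − 5Q = 153, so Q = 10.6. From demand, P = 179.5.
PS = (179.5 − 153)·10.6 = 280.9.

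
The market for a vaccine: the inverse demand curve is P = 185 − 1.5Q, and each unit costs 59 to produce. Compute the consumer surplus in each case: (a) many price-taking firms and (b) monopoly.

Competition: CS = 5292; Monopoly: CS = 1323

Perfect competition: P = MC = 59, so 185 − 1.5Q = 59 and Q = 84.
CS = ½·(185 − 59)·84 = 5292.
A monopolist chooses Q where MR = MC. MR = 185 − 3Q; setting this equal to 59 gives Q = 42 and P = 122.
CS = ½·(185 − 122)·42 = 1323.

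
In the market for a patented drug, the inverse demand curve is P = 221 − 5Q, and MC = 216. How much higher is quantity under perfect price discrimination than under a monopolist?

Quantity rises by 0.5

A monopolist chooses Q where MR = MC. MR = 221 − 10Q; setting this equal to 216 gives Q = 0.5 and P = 218.5.
A perfectly discriminating monopolist sells every unit with P(Q) ≥ MC(Q), so output equals the competitive quantity Q = 1. Each buyer pays their reservation price, so CS = 0 and the firm captures all surplus.
Change in quantity: 1 − 0.5 = 0.5.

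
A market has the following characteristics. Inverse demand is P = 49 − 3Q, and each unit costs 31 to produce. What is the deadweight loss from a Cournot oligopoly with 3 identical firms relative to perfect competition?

DWL = 3.375

Competitive firms price at marginal cost: P = 31, giving Q = 6.
Cournot with 3 identical firms: the symmetric best-response condition is 49 − 12q = 31. Each firm produces q = 1.5, total output Q = 4.5, price P = 35.5.
DWL is the triangle between Q = 4.5 and Q = 6: ½·(6 − 4.5)·(35.5 − 31) = 3.375.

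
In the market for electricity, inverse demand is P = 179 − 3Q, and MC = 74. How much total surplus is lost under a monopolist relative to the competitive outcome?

DWL = 459.375

Under competition P = MC = 74, so Q = (179 − 74)/3 = 35.
Monopoly sets MR = MC: 179 − 6Q = 74 ⇒ Q = 17.5, P = 179 − 3·17.5 = 126.5.
DWL is the triangle between Q = 17.5 and Q = 35: ½·(35 − 17.5)·(126.5 − 74) = 459.375.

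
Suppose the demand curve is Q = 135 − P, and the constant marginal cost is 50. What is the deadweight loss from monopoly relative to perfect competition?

Inverting demand: P = 135 − Q.
Under competition P = MC = 50, so Q = (135 − 50)/1 = 85.
A monopolist chooses Q where MR = MC. MR = 135 − 2Q; setting this equal to 50 gives Q = 42.5 and P = 92.5.
DWL is the triangle between Q = 42.5 and Q = 85: ½·(85 − 42.5)·(92.5 − 50) = 903.125.

DWL = 903.125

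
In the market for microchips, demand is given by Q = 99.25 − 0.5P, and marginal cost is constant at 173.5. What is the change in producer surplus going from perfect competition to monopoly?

Inverting demand: P = 198.5 − 2Q.
Competitive firms price at marginal cost: P = 173.5, giving Q = 12.5.
PS = (173.5 − 173.5)·12.5 = 0.
The monopolist equates marginal revenue to marginal cost: 198.5 − 4Q = 173.5, so Q = 6.25. From demand, P = 186.
PS = (186 − 173.5)·6.25 = 78.125.
Change in producer surplus: 78.125 − 0 = 78.125.

PS rises by 78.125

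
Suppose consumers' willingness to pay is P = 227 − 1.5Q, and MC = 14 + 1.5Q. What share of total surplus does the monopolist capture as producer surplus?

PS/TS = 0.75

Monopoly sets MR = MC: 227 − 3Q = 14 + 1.5Q ⇒ Q = 142/3, P = 227 − 1.5·142/3 = 156.
CS = ½·(227 − 156)·142/3 = 5041/3.
PS = P·Q − VC(Q) = 156·142/3 − (14·142/3 + ½·1.5·(142/3)²) = 5041.
Share captured = PS/TS = 5041/(20164/3) = 0.75.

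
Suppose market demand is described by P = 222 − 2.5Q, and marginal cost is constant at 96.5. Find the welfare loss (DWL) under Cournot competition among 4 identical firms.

Perfect competition: P = MC = 96.5, so 222 − 2.5Q = 96.5 and Q = 50.2.
With 4 symmetric Cournot firms, each firm's FOC gives 222 − 12.5q = 96.5, so q = 10.04, Q = 4·10.04 = 40.16, and P = 121.6.
DWL is the triangle between Q = 40.16 and Q = 50.2: ½·(50.2 − 40.16)·(121.6 − 96.5) = 126.002.

DWL = 126.002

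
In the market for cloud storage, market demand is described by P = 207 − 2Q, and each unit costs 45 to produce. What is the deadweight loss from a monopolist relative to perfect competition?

DWL = 1640.25

Perfect competition: P = MC = 45, so 207 − 2Q = 45 and Q = 81.
The monopolist equates marginal revenue to marginal cost: 207 − 4Q = 45, so Q = 40.5. From demand, P = 126.
DWL is the triangle between Q = 40.5 and Q = 81: ½·(81 − 40.5)·(126 − 45) = 1640.25.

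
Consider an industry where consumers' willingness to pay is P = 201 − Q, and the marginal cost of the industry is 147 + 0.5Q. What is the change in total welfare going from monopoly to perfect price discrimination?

Monopoly sets MR = MC: 201 − 2Q = 147 + 0.5Q ⇒ Q = 21.6, P = 201 − 21.6 = 179.4.
CS = ½·(201 − 179.4)·21.6 = 233.28; PS = (179.4·21.6 − 147·21.6 − ½·0.5·21.6²) = 583.2; TS = 816.48.
Under first-degree price discrimination the firm charges each unit its demand price and produces up to where P = MC, i.e. Q = 36. Consumer surplus is zero; producer surplus equals total surplus.
TS = 972 (equal to competitive TS).
Change in total welfare: 972 − 816.48 = 155.52.

Total welfare rises by 155.52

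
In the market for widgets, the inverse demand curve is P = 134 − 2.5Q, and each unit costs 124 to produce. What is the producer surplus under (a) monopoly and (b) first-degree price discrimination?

Monopoly: PS = 10; Perfect PD: PS = 20

Monopoly sets MR = MC: 134 − 5Q = 124 ⇒ Q = 2, P = 134 − 2.5·2 = 129.
PS = (129 − 124)·2 = 10.
Under first-degree price discrimination the firm charges each unit its demand price and produces up to where P = MC, i.e. Q = 4. Consumer surplus is zero; producer surplus equals total surplus.
PS = ½·(134 − 124)·4 = 20.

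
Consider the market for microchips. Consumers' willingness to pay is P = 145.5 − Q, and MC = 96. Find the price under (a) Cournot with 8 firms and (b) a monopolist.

Cournot: P = 101.5; Monopoly: P = 120.75

In a 8-firm Cournot equilibrium, symmetry and the first-order condition give q = (145.5 − 96)/(9) = 5.5. So Q = 44 and P = 101.5.
A monopolist chooses Q where MR = MC. MR = 145.5 − 2Q; setting this equal to 96 gives Q = 24.75 and P = 120.75.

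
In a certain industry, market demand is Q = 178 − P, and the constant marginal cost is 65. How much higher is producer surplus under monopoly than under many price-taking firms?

Producer surplus rises by 3192.25

Inverting demand: P = 178 − Q.
Competitive firms price at marginal cost: P = 65, giving Q = 113.
PS = (65 − 65)·113 = 0.
A monopolist chooses Q where MR = MC. MR = 178 − 2Q; setting this equal to 65 gives Q = 56.5 and P = 121.5.
PS = (121.5 − 65)·56.5 = 3192.25.
Change in producer surplus: 3192.25 − 0 = 3192.25.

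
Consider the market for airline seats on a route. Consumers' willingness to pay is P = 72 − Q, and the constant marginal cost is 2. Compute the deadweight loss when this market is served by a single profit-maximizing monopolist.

DWL = 612.5

Under competition P = MC = 2, so Q = (72 − 2)/1 = 70.
Monopoly sets MR = MC: 72 − 2Q = 2 ⇒ Q = 35, P = 72 − 35 = 37.
DWL is the triangle between Q = 35 and Q = 70: ½·(70 − 35)·(37 − 2) = 612.5.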